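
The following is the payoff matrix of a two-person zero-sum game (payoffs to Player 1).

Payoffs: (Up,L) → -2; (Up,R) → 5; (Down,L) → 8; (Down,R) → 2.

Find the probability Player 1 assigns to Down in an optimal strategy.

7/13

Row minima: Up → -2, Down → 2; maximin = 2.
Column maxima: L → 8, R → 5; minimax = 5.
2 ≠ 5, so there is no saddle point; optimal play is mixed.
Let Player 1 play Up with probability p. Expected payoff against L: (-2)p + 8(1−p) = −10p + 8; against R: 5p + 2(1−p) = 3p + 2.
Setting these equal: −10p + 8 = 3p + 2 ⇒ −13p = -6 ⇒ p = 6/13, and the value is (-10)·(6/13) + 8 = 44/13.
For Player 2: with q = P(L), equating Up's and Down's payoffs gives −7q + 5 = 6q + 2 ⇒ q = 3/13.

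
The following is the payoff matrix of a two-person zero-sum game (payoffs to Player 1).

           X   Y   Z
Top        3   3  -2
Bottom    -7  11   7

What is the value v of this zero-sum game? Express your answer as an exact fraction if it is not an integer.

7/19

Row minima: Top → -2, Bottom → -7; maximin = -2.
Column maxima: X → 3, Y → 11, Z → 7; minimax = 3.
-2 ≠ 3, so there is no saddle point; optimal play is mixed.
Y is strictly dominated by Z (it gives Player 1 strictly more in every row), so Player 2 never plays it.
On the remaining 2×2 (Top, Bottom vs X, Z):
Let Player 1 play Top with probability p. Expected payoff against X: 3p + (-7)(1−p) = 10p − 7; against Z: (-2)p + 7(1−p) = −9p + 7.
Setting these equal: 10p − 7 = −9p + 7 ⇒ 19p = 14 ⇒ p = 14/19, and the value is (10)·(14/19) − 7 = 7/19.
For Player 2: with q = P(X), equating Top's and Bottom's payoffs gives 5q − 2 = −14q + 7 ⇒ q = 9/19.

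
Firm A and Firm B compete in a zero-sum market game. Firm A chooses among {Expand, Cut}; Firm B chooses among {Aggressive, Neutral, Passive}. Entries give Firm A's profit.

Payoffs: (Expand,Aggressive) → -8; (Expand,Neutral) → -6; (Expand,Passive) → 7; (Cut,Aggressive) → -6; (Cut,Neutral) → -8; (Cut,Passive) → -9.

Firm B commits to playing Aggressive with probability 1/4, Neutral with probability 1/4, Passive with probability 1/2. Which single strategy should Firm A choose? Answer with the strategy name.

Expected payoff of Expand: (1/4)·(-8) + (1/4)·(-6) + (1/2)·7 = 0.
Expected payoff of Cut: (1/4)·(-6) + (1/4)·(-8) + (1/2)·(-9) = -8.
The largest is 0, so Firm A's best response is Expand.

Expand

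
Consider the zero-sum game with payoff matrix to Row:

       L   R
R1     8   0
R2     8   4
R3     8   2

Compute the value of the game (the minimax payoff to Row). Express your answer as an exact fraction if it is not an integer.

Row minima: R1 → 0, R2 → 4, R3 → 2; maximin = 4.
Column maxima: L → 8, R → 4; minimax = 4.
Since maximin = minimax = 4, there is a saddle point and the value is 4.

4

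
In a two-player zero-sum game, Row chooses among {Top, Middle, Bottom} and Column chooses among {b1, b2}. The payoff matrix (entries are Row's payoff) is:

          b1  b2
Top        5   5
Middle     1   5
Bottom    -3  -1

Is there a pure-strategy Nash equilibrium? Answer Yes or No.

Yes

Row minima: Top → 5, Middle → 1, Bottom → -3; maximin = 5.
Column maxima: b1 → 5, b2 → 5; minimax = 5.
maximin = minimax = 5, so a saddle point exists.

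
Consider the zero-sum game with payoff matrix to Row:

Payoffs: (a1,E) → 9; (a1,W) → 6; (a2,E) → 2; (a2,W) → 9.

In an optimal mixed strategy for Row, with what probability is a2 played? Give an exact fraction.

Row minima: a1 → 6, a2 → 2; maximin = 6.
Column maxima: E → 9, W → 9; minimax = 9.
6 ≠ 9, so there is no saddle point; optimal play is mixed.
Let Row play a1 with probability p. Expected payoff against E: 9p + 2(1−p) = 7p + 2; against W: 6p + 9(1−p) = −3p + 9.
Setting these equal: 7p + 2 = −3p + 9 ⇒ 10p = 7 ⇒ p = 7/10, and the value is (7)·(7/10) + 2 = 69/10.
For Column: with q = P(E), equating a1's and a2's payoffs gives 3q + 6 = −7q + 9 ⇒ q = 3/10.

3/10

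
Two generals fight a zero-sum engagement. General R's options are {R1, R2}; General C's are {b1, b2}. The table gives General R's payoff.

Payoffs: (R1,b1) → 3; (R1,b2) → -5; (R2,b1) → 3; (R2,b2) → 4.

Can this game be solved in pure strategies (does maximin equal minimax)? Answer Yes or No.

Row minima: R1 → -5, R2 → 3; maximin = 3.
Column maxima: b1 → 3, b2 → 4; minimax = 3.
maximin = minimax = 3, so a saddle point exists.

Yes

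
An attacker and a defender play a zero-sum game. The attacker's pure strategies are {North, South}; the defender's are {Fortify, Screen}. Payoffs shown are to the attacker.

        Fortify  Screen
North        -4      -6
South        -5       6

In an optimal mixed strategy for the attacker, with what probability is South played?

Row minima: North → -6, South → -5; maximin = -5.
Column maxima: Fortify → -4, Screen → 6; minimax = -4.
-5 ≠ -4, so there is no saddle point; optimal play is mixed.
Let the attacker play North with probability p. Expected payoff against Fortify: (-4)p + (-5)(1−p) = p − 5; against Screen: (-6)p + 6(1−p) = −12p + 6.
Setting these equal: p − 5 = −12p + 6 ⇒ 13p = 11 ⇒ p = 11/13, and the value is (1)·(11/13) − 5 = -54/13.
For the defender: with q = P(Fortify), equating North's and South's payoffs gives 2q − 6 = −11q + 6 ⇒ q = 12/13.

2/13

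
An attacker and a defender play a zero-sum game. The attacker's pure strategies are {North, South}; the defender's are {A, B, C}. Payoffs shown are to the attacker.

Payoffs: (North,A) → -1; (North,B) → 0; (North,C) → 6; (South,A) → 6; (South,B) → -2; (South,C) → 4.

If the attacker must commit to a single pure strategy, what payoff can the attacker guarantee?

-1

Row minima: North → -1, South → -2.
The best of these is -1.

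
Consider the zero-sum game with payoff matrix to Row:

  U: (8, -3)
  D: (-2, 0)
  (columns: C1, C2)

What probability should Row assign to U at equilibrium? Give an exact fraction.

Row minima: U → -3, D → -2; maximin = -2.
Column maxima: C1 → 8, C2 → 0; minimax = 0.
-2 ≠ 0, so there is no saddle point; optimal play is mixed.
Let Row play U with probability p. Expected payoff against C1: 8p + (-2)(1−p) = 10p − 2; against C2: (-3)p + 0(1−p) = −3p.
Setting these equal: 10p − 2 = −3p ⇒ 13p = 2 ⇒ p = 2/13, and the value is (10)·(2/13) − 2 = -6/13.
For Column: with q = P(C1), equating U's and D's payoffs gives 11q − 3 = −2q ⇒ q = 3/13.

2/13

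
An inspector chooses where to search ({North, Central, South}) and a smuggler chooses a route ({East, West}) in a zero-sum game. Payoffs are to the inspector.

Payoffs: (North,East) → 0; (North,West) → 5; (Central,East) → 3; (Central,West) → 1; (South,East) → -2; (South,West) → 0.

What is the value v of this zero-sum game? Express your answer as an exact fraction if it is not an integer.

15/7

Row minima: North → 0, Central → 1, South → -2; maximin = 1.
Column maxima: East → 3, West → 5; minimax = 3.
1 ≠ 3, so there is no saddle point; optimal play is mixed.
South is strictly dominated by North, so the inspector never plays it.
On the remaining 2×2 (North, Central vs East, West):
Let the inspector play North with probability p. Expected payoff against East: 0p + 3(1−p) = −3p + 3; against West: 5p + 1(1−p) = 4p + 1.
Setting these equal: −3p + 3 = 4p + 1 ⇒ −7p = -2 ⇒ p = 2/7, and the value is (-3)·(2/7) + 3 = 15/7.
For the smuggler: with q = P(East), equating North's and Central's payoffs gives −5q + 5 = 2q + 1 ⇒ q = 4/7.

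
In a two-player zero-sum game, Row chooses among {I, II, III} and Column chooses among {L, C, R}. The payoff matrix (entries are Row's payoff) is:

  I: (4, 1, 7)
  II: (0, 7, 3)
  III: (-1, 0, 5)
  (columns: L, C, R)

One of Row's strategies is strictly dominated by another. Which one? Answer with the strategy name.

I gives a strictly higher payoff than III against every column: 4 > -1, 1 > 0, 7 > 5.
So III is strictly dominated and Row never plays it.

III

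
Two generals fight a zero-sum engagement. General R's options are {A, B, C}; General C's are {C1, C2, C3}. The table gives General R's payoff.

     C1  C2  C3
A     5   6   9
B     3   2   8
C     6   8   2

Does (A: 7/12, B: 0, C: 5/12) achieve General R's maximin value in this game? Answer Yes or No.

No

Against C1 this mix gives (7/12)·5 + (5/12)·6 = 65/12.
Against C2 this mix gives (7/12)·6 + (5/12)·8 = 41/6.
Against C3 this mix gives (7/12)·9 + (5/12)·2 = 73/12.
General C will play C1, holding General R to 65/12. Shifting weight toward the row that does better against C1 would raise this floor (the equalizing mix achieves 11/2 against both C1 and C3), so the proposed strategy is not optimal.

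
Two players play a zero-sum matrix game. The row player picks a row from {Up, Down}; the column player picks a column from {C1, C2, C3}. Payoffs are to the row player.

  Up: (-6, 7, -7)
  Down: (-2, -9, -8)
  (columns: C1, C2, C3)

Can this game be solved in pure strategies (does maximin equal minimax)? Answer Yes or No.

Row minima: Up → -7, Down → -9; maximin = -7.
Column maxima: C1 → -2, C2 → 7, C3 → -7; minimax = -7.
maximin = minimax = -7, so a saddle point exists.

Yes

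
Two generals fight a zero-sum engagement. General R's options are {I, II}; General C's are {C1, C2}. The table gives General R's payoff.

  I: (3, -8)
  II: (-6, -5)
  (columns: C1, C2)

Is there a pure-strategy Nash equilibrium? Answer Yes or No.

No

Row minima: I → -8, II → -6; maximin = -6.
Column maxima: C1 → 3, C2 → -5; minimax = -5.
-6 ≠ -5, so no pure-strategy equilibrium exists.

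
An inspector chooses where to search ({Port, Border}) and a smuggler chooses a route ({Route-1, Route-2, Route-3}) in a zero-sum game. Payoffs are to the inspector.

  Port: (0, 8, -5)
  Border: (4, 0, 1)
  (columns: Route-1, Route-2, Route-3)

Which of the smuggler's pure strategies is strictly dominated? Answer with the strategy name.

Route-3 holds the inspector's payoff strictly below Route-1 in every row: -5 < 0, 1 < 4.
So Route-1 is strictly dominated for the smuggler.

Route-1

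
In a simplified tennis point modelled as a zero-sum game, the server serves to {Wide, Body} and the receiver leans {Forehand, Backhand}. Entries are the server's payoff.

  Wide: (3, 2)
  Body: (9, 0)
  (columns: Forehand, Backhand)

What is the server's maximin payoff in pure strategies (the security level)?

2

Row minima: Wide → 2, Body → 0.
The best of these is 2.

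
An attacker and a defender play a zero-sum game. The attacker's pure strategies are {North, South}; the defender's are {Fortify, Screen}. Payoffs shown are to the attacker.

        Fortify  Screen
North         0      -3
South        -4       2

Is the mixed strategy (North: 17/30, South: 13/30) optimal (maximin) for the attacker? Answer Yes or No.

Against Fortify this mix gives (17/30)·0 + (13/30)·(-4) = -26/15.
Against Screen this mix gives (17/30)·(-3) + (13/30)·2 = -5/6.
The defender will play Fortify, holding the attacker to -26/15. Shifting weight toward the row that does better against Fortify would raise this floor (the equalizing mix achieves -4/3 against both Fortify and Screen), so the proposed strategy is not optimal.

No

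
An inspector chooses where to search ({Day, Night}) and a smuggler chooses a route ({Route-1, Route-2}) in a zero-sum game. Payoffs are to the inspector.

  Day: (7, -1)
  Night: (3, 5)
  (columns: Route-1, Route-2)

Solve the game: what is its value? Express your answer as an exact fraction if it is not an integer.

Row minima: Day → -1, Night → 3; maximin = 3.
Column maxima: Route-1 → 7, Route-2 → 5; minimax = 5.
3 ≠ 5, so there is no saddle point; optimal play is mixed.
Let the inspector play Day with probability p. Expected payoff against Route-1: 7p + 3(1−p) = 4p + 3; against Route-2: (-1)p + 5(1−p) = −6p + 5.
Setting these equal: 4p + 3 = −6p + 5 ⇒ 10p = 2 ⇒ p = 1/5, and the value is (4)·(1/5) + 3 = 19/5.
For the smuggler: with q = P(Route-1), equating Day's and Night's payoffs gives 8q − 1 = −2q + 5 ⇒ q = 3/5.

19/5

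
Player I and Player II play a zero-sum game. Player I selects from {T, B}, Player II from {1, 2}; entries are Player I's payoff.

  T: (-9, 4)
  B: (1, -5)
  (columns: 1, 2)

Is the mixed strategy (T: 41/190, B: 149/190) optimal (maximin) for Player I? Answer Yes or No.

No

Against 1 this mix gives (41/190)·(-9) + (149/190)·1 = -22/19.
Against 2 this mix gives (41/190)·4 + (149/190)·(-5) = -581/190.
Player II will play 2, holding Player I to -581/190. Shifting weight toward the row that does better against 2 would raise this floor (the equalizing mix achieves -41/19 against both 2 and 1), so the proposed strategy is not optimal.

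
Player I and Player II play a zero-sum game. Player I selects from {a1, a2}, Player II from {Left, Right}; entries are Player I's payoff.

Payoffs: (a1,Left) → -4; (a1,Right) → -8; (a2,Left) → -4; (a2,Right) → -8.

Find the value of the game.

Row minima: a1 → -8, a2 → -8; maximin = -8.
Column maxima: Left → -4, Right → -8; minimax = -8.
Since maximin = minimax = -8, there is a saddle point and the value is -8.

-8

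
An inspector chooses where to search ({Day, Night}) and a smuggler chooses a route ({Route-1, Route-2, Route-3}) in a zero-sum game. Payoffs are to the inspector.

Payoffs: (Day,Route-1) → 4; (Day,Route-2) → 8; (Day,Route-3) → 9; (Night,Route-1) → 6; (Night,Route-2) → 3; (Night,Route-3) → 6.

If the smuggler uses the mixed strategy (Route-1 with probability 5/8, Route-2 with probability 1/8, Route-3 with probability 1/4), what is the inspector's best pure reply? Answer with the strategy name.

Day

Expected payoff of Day: (5/8)·4 + (1/8)·8 + (1/4)·9 = 23/4.
Expected payoff of Night: (5/8)·6 + (1/8)·3 + (1/4)·6 = 45/8.
The largest is 23/4, so the inspector's best response is Day.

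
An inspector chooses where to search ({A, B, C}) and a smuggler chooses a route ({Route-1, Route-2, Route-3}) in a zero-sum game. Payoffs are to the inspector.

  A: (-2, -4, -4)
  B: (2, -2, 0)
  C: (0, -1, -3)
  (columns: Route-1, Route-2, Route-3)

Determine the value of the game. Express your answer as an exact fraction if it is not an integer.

-3/2

Row minima: A → -4, B → -2, C → -3; maximin = -2.
Column maxima: Route-1 → 2, Route-2 → -1, Route-3 → 0; minimax = -1.
-2 ≠ -1, so there is no saddle point; optimal play is mixed.
A is strictly dominated by B, so the inspector never plays it.
Route-1 is strictly dominated by Route-2 (it gives the inspector strictly more in every row), so the smuggler never plays it.
On the remaining 2×2 (B, C vs Route-2, Route-3):
Let the inspector play B with probability p. Expected payoff against Route-2: (-2)p + (-1)(1−p) = −p − 1; against Route-3: 0p + (-3)(1−p) = 3p − 3.
Setting these equal: −p − 1 = 3p − 3 ⇒ −4p = -2 ⇒ p = 1/2, and the value is (-1)·(1/2) − 1 = -3/2.
For the smuggler: with q = P(Route-2), equating B's and C's payoffs gives −2q = 2q − 3 ⇒ q = 3/4.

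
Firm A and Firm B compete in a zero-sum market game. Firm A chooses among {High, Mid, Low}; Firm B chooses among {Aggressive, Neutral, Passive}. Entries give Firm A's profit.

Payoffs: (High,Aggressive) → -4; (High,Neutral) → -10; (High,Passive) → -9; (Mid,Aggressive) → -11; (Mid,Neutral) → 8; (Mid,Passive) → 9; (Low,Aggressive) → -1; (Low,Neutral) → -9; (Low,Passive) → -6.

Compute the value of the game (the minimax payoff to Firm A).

-107/27

Row minima: High → -10, Mid → -11, Low → -9; maximin = -9.
Column maxima: Aggressive → -1, Neutral → 8, Passive → 9; minimax = -1.
-9 ≠ -1, so there is no saddle point; optimal play is mixed.
High is strictly dominated by Low, so Firm A never plays it.
Passive is strictly dominated by Neutral (it gives Firm A strictly more in every row), so Firm B never plays it.
On the remaining 2×2 (Mid, Low vs Aggressive, Neutral):
Let Firm A play Mid with probability p. Expected payoff against Aggressive: (-11)p + (-1)(1−p) = −10p − 1; against Neutral: 8p + (-9)(1−p) = 17p − 9.
Setting these equal: −10p − 1 = 17p − 9 ⇒ −27p = -8 ⇒ p = 8/27, and the value is (-10)·(8/27) − 1 = -107/27.
For Firm B: with q = P(Aggressive), equating Mid's and Low's payoffs gives −19q + 8 = 8q − 9 ⇒ q = 17/27.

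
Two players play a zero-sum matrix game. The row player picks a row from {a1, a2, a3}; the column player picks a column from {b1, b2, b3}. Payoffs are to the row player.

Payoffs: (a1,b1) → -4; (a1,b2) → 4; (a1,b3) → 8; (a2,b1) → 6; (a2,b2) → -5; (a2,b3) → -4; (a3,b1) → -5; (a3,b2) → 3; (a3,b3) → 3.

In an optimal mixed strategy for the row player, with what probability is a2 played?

Row minima: a1 → -4, a2 → -5, a3 → -5; maximin = -4.
Column maxima: b1 → 6, b2 → 4, b3 → 8; minimax = 4.
-4 ≠ 4, so there is no saddle point; optimal play is mixed.
a3 is strictly dominated by a1, so the row player never plays it.
With a3 eliminated, b3 is strictly dominated by b2 (it gives the row player strictly more in every remaining row), so the column player never plays it.
On the remaining 2×2 (a1, a2 vs b1, b2):
Let the row player play a1 with probability p. Expected payoff against b1: (-4)p + 6(1−p) = −10p + 6; against b2: 4p + (-5)(1−p) = 9p − 5.
Setting these equal: −10p + 6 = 9p − 5 ⇒ −19p = -11 ⇒ p = 11/19, and the value is (-10)·(11/19) + 6 = 4/19.
For the column player: with q = P(b1), equating a1's and a2's payoffs gives −8q + 4 = 11q − 5 ⇒ q = 9/19.

8/19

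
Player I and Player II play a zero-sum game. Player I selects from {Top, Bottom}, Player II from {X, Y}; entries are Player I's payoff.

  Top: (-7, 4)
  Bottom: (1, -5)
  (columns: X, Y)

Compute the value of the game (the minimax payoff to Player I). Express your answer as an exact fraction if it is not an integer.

-31/17

Row minima: Top → -7, Bottom → -5; maximin = -5.
Column maxima: X → 1, Y → 4; minimax = 1.
-5 ≠ 1, so there is no saddle point; optimal play is mixed.
Let Player I play Top with probability p. Expected payoff against X: (-7)p + 1(1−p) = −8p + 1; against Y: 4p + (-5)(1−p) = 9p − 5.
Setting these equal: −8p + 1 = 9p − 5 ⇒ −17p = -6 ⇒ p = 6/17, and the value is (-8)·(6/17) + 1 = -31/17.
For Player II: with q = P(X), equating Top's and Bottom's payoffs gives −11q + 4 = 6q − 5 ⇒ q = 9/17.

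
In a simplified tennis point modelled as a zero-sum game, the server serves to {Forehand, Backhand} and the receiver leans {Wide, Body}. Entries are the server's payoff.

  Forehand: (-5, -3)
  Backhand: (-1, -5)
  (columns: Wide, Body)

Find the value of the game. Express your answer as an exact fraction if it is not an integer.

-11/3

Row minima: Forehand → -5, Backhand → -5; maximin = -5.
Column maxima: Wide → -1, Body → -3; minimax = -3.
-5 ≠ -3, so there is no saddle point; optimal play is mixed.
Let the server play Forehand with probability p. Expected payoff against Wide: (-5)p + (-1)(1−p) = −4p − 1; against Body: (-3)p + (-5)(1−p) = 2p − 5.
Setting these equal: −4p − 1 = 2p − 5 ⇒ −6p = -4 ⇒ p = 2/3, and the value is (-4)·(2/3) − 1 = -11/3.
For the receiver: with q = P(Wide), equating Forehand's and Backhand's payoffs gives −2q − 3 = 4q − 5 ⇒ q = 1/3.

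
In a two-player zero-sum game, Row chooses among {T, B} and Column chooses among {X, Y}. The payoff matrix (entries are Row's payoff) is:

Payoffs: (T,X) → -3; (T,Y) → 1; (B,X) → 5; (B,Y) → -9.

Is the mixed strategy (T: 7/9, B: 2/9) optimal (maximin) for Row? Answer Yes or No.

Against X this mix gives (7/9)·(-3) + (2/9)·5 = -11/9.
Against Y this mix gives (7/9)·1 + (2/9)·(-9) = -11/9.
All of Column's active replies (X, Y) yield -11/9, and no column does worse for Row. The mix makes Column indifferent and guarantees -11/9, so it is optimal.

Yes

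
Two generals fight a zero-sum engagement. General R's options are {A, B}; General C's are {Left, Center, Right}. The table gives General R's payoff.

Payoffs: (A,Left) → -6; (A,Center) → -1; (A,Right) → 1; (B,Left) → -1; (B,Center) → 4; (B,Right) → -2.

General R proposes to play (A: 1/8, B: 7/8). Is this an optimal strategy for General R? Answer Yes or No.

Against Left this mix gives (1/8)·(-6) + (7/8)·(-1) = -13/8.
Against Center this mix gives (1/8)·(-1) + (7/8)·4 = 27/8.
Against Right this mix gives (1/8)·1 + (7/8)·(-2) = -13/8.
All of General C's active replies (Left, Right) yield -13/8, and no column does worse for General R. The mix makes General C indifferent and guarantees -13/8, so it is optimal.

Yes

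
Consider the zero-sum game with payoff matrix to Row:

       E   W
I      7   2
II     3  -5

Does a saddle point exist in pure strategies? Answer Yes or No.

Row minima: I → 2, II → -5; maximin = 2.
Column maxima: E → 7, W → 2; minimax = 2.
maximin = minimax = 2, so a saddle point exists.

Yes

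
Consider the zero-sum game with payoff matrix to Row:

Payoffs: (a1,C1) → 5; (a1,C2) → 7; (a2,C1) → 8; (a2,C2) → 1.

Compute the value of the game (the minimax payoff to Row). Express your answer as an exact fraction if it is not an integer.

17/3

Row minima: a1 → 5, a2 → 1; maximin = 5.
Column maxima: C1 → 8, C2 → 7; minimax = 7.
5 ≠ 7, so there is no saddle point; optimal play is mixed.
Let Row play a1 with probability p. Expected payoff against C1: 5p + 8(1−p) = −3p + 8; against C2: 7p + 1(1−p) = 6p + 1.
Setting these equal: −3p + 8 = 6p + 1 ⇒ −9p = -7 ⇒ p = 7/9, and the value is (-3)·(7/9) + 8 = 17/3.
For Column: with q = P(C1), equating a1's and a2's payoffs gives −2q + 7 = 7q + 1 ⇒ q = 2/3.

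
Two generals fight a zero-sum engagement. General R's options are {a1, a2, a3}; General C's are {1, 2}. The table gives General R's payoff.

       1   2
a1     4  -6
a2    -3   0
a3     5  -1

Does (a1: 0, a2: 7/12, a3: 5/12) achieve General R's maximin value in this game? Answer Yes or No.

Against 1 this mix gives (7/12)·(-3) + (5/12)·5 = 1/3.
Against 2 this mix gives (7/12)·0 + (5/12)·(-1) = -5/12.
General C will play 2, holding General R to -5/12. Shifting weight toward the row that does better against 2 would raise this floor (the equalizing mix achieves -1/3 against both 2 and 1), so the proposed strategy is not optimal.

No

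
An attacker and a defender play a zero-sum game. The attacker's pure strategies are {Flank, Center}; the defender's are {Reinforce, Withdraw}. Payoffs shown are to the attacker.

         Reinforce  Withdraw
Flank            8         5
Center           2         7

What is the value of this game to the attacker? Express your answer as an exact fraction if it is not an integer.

23/4

Row minima: Flank → 5, Center → 2; maximin = 5.
Column maxima: Reinforce → 8, Withdraw → 7; minimax = 7.
5 ≠ 7, so there is no saddle point; optimal play is mixed.
Let the attacker play Flank with probability p. Expected payoff against Reinforce: 8p + 2(1−p) = 6p + 2; against Withdraw: 5p + 7(1−p) = −2p + 7.
Setting these equal: 6p + 2 = −2p + 7 ⇒ 8p = 5 ⇒ p = 5/8, and the value is (6)·(5/8) + 2 = 23/4.
For the defender: with q = P(Reinforce), equating Flank's and Center's payoffs gives 3q + 5 = −5q + 7 ⇒ q = 1/4.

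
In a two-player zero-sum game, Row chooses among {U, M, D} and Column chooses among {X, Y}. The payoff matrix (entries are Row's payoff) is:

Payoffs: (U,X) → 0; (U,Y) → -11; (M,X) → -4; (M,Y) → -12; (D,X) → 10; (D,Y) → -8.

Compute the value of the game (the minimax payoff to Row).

-8

Row minima: U → -11, M → -12, D → -8; maximin = -8.
Column maxima: X → 10, Y → -8; minimax = -8.
Since maximin = minimax = -8, there is a saddle point and the value is -8.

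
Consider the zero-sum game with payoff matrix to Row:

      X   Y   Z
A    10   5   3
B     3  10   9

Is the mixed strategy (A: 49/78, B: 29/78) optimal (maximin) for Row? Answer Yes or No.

Against X this mix gives (49/78)·10 + (29/78)·3 = 577/78.
Against Y this mix gives (49/78)·5 + (29/78)·10 = 535/78.
Against Z this mix gives (49/78)·3 + (29/78)·9 = 68/13.
Column will play Z, holding Row to 68/13. Shifting weight toward the row that does better against Z would raise this floor (the equalizing mix achieves 81/13 against both Z and X), so the proposed strategy is not optimal.

No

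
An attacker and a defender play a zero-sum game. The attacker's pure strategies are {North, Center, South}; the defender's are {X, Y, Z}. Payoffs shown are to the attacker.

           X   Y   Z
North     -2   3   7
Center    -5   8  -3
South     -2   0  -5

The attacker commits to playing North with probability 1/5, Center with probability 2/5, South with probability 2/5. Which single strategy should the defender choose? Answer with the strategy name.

X

If the defender plays X, the attacker's expected payoff is (1/5)·(-2) + (2/5)·(-5) + (2/5)·(-2) = -16/5.
If the defender plays Y, the attacker's expected payoff is (1/5)·3 + (2/5)·8 + (2/5)·0 = 19/5.
If the defender plays Z, the attacker's expected payoff is (1/5)·7 + (2/5)·(-3) + (2/5)·(-5) = -9/5.
The defender minimizes the attacker's payoff; the smallest is -16/5, so the best response is X.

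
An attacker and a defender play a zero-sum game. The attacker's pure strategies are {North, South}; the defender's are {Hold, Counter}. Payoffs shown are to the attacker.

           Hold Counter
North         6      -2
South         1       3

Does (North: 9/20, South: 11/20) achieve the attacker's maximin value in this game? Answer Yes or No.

Against Hold this mix gives (9/20)·6 + (11/20)·1 = 13/4.
Against Counter this mix gives (9/20)·(-2) + (11/20)·3 = 3/4.
The defender will play Counter, holding the attacker to 3/4. Shifting weight toward the row that does better against Counter would raise this floor (the equalizing mix achieves 2 against both Counter and Hold), so the proposed strategy is not optimal.

No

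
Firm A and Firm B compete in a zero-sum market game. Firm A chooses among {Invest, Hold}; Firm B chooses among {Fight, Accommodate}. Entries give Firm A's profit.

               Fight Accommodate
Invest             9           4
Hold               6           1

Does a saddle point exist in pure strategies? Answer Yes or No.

Row minima: Invest → 4, Hold → 1; maximin = 4.
Column maxima: Fight → 9, Accommodate → 4; minimax = 4.
maximin = minimax = 4, so a saddle point exists.

Yes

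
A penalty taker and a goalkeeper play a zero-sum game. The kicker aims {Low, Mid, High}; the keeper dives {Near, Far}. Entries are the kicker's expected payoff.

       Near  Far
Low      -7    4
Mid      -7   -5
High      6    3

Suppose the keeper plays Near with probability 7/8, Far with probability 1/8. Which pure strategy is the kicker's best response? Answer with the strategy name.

Expected payoff of Low: (7/8)·(-7) + (1/8)·4 = -45/8.
Expected payoff of Mid: (7/8)·(-7) + (1/8)·(-5) = -27/4.
Expected payoff of High: (7/8)·6 + (1/8)·3 = 45/8.
The largest is 45/8, so the kicker's best response is High.

High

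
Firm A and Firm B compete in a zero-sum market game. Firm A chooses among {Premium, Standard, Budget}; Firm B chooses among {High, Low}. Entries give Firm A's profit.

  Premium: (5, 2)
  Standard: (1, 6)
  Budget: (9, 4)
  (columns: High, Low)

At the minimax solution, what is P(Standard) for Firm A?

1/2

Row minima: Premium → 2, Standard → 1, Budget → 4; maximin = 4.
Column maxima: High → 9, Low → 6; minimax = 6.
4 ≠ 6, so there is no saddle point; optimal play is mixed.
Premium is strictly dominated by Budget, so Firm A never plays it.
On the remaining 2×2 (Standard, Budget vs High, Low):
Let Firm A play Standard with probability p. Expected payoff against High: 1p + 9(1−p) = −8p + 9; against Low: 6p + 4(1−p) = 2p + 4.
Setting these equal: −8p + 9 = 2p + 4 ⇒ −10p = -5 ⇒ p = 1/2, and the value is (-8)·(1/2) + 9 = 5.
For Firm B: with q = P(High), equating Standard's and Budget's payoffs gives −5q + 6 = 5q + 4 ⇒ q = 1/5.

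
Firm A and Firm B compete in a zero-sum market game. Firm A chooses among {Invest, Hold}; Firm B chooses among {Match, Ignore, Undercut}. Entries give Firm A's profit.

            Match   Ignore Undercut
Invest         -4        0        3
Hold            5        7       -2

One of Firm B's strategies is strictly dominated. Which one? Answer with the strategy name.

Match holds Firm A's payoff strictly below Ignore in every row: -4 < 0, 5 < 7.
So Ignore is strictly dominated for Firm B.

Ignore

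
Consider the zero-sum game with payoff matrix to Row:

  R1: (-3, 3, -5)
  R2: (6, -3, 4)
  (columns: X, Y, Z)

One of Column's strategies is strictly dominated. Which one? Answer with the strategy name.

X

Z holds Row's payoff strictly below X in every row: -5 < -3, 4 < 6.
So X is strictly dominated for Column.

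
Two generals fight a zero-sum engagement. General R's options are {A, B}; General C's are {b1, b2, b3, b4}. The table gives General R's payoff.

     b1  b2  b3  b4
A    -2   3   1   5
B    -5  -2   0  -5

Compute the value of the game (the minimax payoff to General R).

Row minima: A → -2, B → -5; maximin = -2.
Column maxima: b1 → -2, b2 → 3, b3 → 1, b4 → 5; minimax = -2.
Since maximin = minimax = -2, there is a saddle point and the value is -2.

-2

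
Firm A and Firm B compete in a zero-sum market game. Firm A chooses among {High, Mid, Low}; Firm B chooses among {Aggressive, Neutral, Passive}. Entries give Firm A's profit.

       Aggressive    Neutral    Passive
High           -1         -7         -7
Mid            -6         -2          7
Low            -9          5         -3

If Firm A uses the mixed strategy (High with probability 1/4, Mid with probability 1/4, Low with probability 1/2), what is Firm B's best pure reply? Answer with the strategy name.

If Firm B plays Aggressive, Firm A's expected payoff is (1/4)·(-1) + (1/4)·(-6) + (1/2)·(-9) = -25/4.
If Firm B plays Neutral, Firm A's expected payoff is (1/4)·(-7) + (1/4)·(-2) + (1/2)·5 = 1/4.
If Firm B plays Passive, Firm A's expected payoff is (1/4)·(-7) + (1/4)·7 + (1/2)·(-3) = -3/2.
Firm B minimizes Firm A's payoff; the smallest is -25/4, so the best response is Aggressive.

Aggressive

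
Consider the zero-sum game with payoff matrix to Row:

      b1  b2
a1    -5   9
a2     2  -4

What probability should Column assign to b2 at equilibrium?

7/20

Row minima: a1 → -5, a2 → -4; maximin = -4.
Column maxima: b1 → 2, b2 → 9; minimax = 2.
-4 ≠ 2, so there is no saddle point; optimal play is mixed.
Let Row play a1 with probability p. Expected payoff against b1: (-5)p + 2(1−p) = −7p + 2; against b2: 9p + (-4)(1−p) = 13p − 4.
Setting these equal: −7p + 2 = 13p − 4 ⇒ −20p = -6 ⇒ p = 3/10, and the value is (-7)·(3/10) + 2 = -1/10.
For Column: with q = P(b1), equating a1's and a2's payoffs gives −14q + 9 = 6q − 4 ⇒ q = 13/20.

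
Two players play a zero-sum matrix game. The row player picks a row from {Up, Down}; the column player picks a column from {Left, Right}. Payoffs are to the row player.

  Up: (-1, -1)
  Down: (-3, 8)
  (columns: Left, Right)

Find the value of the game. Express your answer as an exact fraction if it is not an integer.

Row minima: Up → -1, Down → -3; maximin = -1.
Column maxima: Left → -1, Right → 8; minimax = -1.
Since maximin = minimax = -1, there is a saddle point and the value is -1.

-1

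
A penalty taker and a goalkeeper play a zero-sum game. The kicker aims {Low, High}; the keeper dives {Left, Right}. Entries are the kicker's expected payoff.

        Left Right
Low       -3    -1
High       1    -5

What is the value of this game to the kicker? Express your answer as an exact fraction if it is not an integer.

-2

Row minima: Low → -3, High → -5; maximin = -3.
Column maxima: Left → 1, Right → -1; minimax = -1.
-3 ≠ -1, so there is no saddle point; optimal play is mixed.
Let the kicker play Low with probability p. Expected payoff against Left: (-3)p + 1(1−p) = −4p + 1; against Right: (-1)p + (-5)(1−p) = 4p − 5.
Setting these equal: −4p + 1 = 4p − 5 ⇒ −8p = -6 ⇒ p = 3/4, and the value is (-4)·(3/4) + 1 = -2.
For the keeper: with q = P(Left), equating Low's and High's payoffs gives −2q − 1 = 6q − 5 ⇒ q = 1/2.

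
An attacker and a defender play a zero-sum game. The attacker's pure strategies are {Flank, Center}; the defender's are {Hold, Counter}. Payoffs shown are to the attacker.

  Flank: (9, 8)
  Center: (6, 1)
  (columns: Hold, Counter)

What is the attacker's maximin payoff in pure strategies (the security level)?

8

Row minima: Flank → 8, Center → 1.
The best of these is 8.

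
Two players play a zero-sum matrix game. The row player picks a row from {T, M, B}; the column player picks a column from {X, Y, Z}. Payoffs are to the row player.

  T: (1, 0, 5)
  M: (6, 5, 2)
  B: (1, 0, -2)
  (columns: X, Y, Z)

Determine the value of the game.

Row minima: T → 0, M → 2, B → -2; maximin = 2.
Column maxima: X → 6, Y → 5, Z → 5; minimax = 5.
2 ≠ 5, so there is no saddle point; optimal play is mixed.
B is strictly dominated by M, so the row player never plays it.
X is strictly dominated by Y (it gives the row player strictly more in every row), so the column player never plays it.
On the remaining 2×2 (T, M vs Y, Z):
Let the row player play T with probability p. Expected payoff against Y: 0p + 5(1−p) = −5p + 5; against Z: 5p + 2(1−p) = 3p + 2.
Setting these equal: −5p + 5 = 3p + 2 ⇒ −8p = -3 ⇒ p = 3/8, and the value is (-5)·(3/8) + 5 = 25/8.
For the column player: with q = P(Y), equating T's and M's payoffs gives −5q + 5 = 3q + 2 ⇒ q = 3/8.

25/8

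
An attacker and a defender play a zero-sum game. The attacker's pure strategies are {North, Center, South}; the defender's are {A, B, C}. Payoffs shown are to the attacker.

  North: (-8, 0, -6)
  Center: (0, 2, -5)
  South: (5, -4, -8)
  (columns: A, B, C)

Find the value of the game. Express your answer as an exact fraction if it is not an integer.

-5

Row minima: North → -8, Center → -5, South → -8; maximin = -5.
Column maxima: A → 5, B → 2, C → -5; minimax = -5.
Since maximin = minimax = -5, there is a saddle point and the value is -5.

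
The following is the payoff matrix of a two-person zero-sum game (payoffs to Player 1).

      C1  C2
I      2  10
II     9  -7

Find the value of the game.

13/3

Row minima: I → 2, II → -7; maximin = 2.
Column maxima: C1 → 9, C2 → 10; minimax = 9.
2 ≠ 9, so there is no saddle point; optimal play is mixed.
Let Player 1 play I with probability p. Expected payoff against C1: 2p + 9(1−p) = −7p + 9; against C2: 10p + (-7)(1−p) = 17p − 7.
Setting these equal: −7p + 9 = 17p − 7 ⇒ −24p = -16 ⇒ p = 2/3, and the value is (-7)·(2/3) + 9 = 13/3.
For Player 2: with q = P(C1), equating I's and II's payoffs gives −8q + 10 = 16q − 7 ⇒ q = 17/24.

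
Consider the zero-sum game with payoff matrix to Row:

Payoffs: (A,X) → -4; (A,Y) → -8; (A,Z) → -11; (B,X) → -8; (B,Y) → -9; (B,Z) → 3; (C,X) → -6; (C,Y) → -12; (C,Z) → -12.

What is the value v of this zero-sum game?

Row minima: A → -11, B → -9, C → -12; maximin = -9.
Column maxima: X → -4, Y → -8, Z → 3; minimax = -8.
-9 ≠ -8, so there is no saddle point; optimal play is mixed.
C is strictly dominated by A, so Row never plays it.
X is strictly dominated by Y (it gives Row strictly more in every row), so Column never plays it.
On the remaining 2×2 (A, B vs Y, Z):
Let Row play A with probability p. Expected payoff against Y: (-8)p + (-9)(1−p) = p − 9; against Z: (-11)p + 3(1−p) = −14p + 3.
Setting these equal: p − 9 = −14p + 3 ⇒ 15p = 12 ⇒ p = 4/5, and the value is (1)·(4/5) − 9 = -41/5.
For Column: with q = P(Y), equating A's and B's payoffs gives 3q − 11 = −12q + 3 ⇒ q = 14/15.

-41/5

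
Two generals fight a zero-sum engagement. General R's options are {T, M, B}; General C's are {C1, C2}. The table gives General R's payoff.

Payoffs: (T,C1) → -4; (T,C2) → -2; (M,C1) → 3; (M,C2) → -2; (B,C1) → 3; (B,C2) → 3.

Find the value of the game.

Row minima: T → -4, M → -2, B → 3; maximin = 3.
Column maxima: C1 → 3, C2 → 3; minimax = 3.
Since maximin = minimax = 3, there is a saddle point and the value is 3.

3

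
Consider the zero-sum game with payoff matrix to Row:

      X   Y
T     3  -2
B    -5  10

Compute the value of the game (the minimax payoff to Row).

1

Row minima: T → -2, B → -5; maximin = -2.
Column maxima: X → 3, Y → 10; minimax = 3.
-2 ≠ 3, so there is no saddle point; optimal play is mixed.
Let Row play T with probability p. Expected payoff against X: 3p + (-5)(1−p) = 8p − 5; against Y: (-2)p + 10(1−p) = −12p + 10.
Setting these equal: 8p − 5 = −12p + 10 ⇒ 20p = 15 ⇒ p = 3/4, and the value is (8)·(3/4) − 5 = 1.
For Column: with q = P(X), equating T's and B's payoffs gives 5q − 2 = −15q + 10 ⇒ q = 3/5.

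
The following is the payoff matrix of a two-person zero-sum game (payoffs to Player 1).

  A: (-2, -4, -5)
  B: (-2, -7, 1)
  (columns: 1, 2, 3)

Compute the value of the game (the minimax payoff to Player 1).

-13/3

Row minima: A → -5, B → -7; maximin = -5.
Column maxima: 1 → -2, 2 → -4, 3 → 1; minimax = -4.
-5 ≠ -4, so there is no saddle point; optimal play is mixed.
1 is strictly dominated by 2 (it gives Player 1 strictly more in every row), so Player 2 never plays it.
On the remaining 2×2 (A, B vs 2, 3):
Let Player 1 play A with probability p. Expected payoff against 2: (-4)p + (-7)(1−p) = 3p − 7; against 3: (-5)p + 1(1−p) = −6p + 1.
Setting these equal: 3p − 7 = −6p + 1 ⇒ 9p = 8 ⇒ p = 8/9, and the value is (3)·(8/9) − 7 = -13/3.
For Player 2: with q = P(2), equating A's and B's payoffs gives q − 5 = −8q + 1 ⇒ q = 2/3.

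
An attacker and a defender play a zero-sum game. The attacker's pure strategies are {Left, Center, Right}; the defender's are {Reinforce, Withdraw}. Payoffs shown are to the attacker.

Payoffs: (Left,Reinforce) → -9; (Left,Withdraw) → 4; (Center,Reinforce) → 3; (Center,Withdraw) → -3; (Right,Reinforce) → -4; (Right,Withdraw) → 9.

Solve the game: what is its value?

Row minima: Left → -9, Center → -3, Right → -4; maximin = -3.
Column maxima: Reinforce → 3, Withdraw → 9; minimax = 3.
-3 ≠ 3, so there is no saddle point; optimal play is mixed.
Left is strictly dominated by Right, so the attacker never plays it.
On the remaining 2×2 (Center, Right vs Reinforce, Withdraw):
Let the attacker play Center with probability p. Expected payoff against Reinforce: 3p + (-4)(1−p) = 7p − 4; against Withdraw: (-3)p + 9(1−p) = −12p + 9.
Setting these equal: 7p − 4 = −12p + 9 ⇒ 19p = 13 ⇒ p = 13/19, and the value is (7)·(13/19) − 4 = 15/19.
For the defender: with q = P(Reinforce), equating Center's and Right's payoffs gives 6q − 3 = −13q + 9 ⇒ q = 12/19.

15/19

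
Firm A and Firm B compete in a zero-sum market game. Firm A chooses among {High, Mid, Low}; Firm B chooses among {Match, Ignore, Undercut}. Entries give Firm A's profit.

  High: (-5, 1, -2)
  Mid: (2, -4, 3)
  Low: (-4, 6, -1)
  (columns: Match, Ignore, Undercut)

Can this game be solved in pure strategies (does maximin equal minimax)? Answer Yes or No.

No

Row minima: High → -5, Mid → -4, Low → -4; maximin = -4.
Column maxima: Match → 2, Ignore → 6, Undercut → 3; minimax = 2.
-4 ≠ 2, so no pure-strategy equilibrium exists.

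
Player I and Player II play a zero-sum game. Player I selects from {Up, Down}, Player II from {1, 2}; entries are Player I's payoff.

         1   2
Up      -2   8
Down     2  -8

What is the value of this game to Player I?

0

Row minima: Up → -2, Down → -8; maximin = -2.
Column maxima: 1 → 2, 2 → 8; minimax = 2.
-2 ≠ 2, so there is no saddle point; optimal play is mixed.
Let Player I play Up with probability p. Expected payoff against 1: (-2)p + 2(1−p) = −4p + 2; against 2: 8p + (-8)(1−p) = 16p − 8.
Setting these equal: −4p + 2 = 16p − 8 ⇒ −20p = -10 ⇒ p = 1/2, and the value is (-4)·(1/2) + 2 = 0.
For Player II: with q = P(1), equating Up's and Down's payoffs gives −10q + 8 = 10q − 8 ⇒ q = 4/5.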